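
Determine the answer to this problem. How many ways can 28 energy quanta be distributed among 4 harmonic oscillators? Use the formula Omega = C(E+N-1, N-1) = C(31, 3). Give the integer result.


Step 1: Use binomial coefficient C(31, 3)
Step 2: Numerator = 31! / 28!
Step 3: Denominator = 3!
Step 4: Omega = 4495

4495


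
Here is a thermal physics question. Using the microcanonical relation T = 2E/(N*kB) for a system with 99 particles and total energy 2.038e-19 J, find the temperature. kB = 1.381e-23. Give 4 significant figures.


Step 1: Numerator = 2*E = 2*2.038e-19 = 4.076e-19 J
Step 2: Denominator = N*kB = 99*1.381e-23 = 1.367e-21
Step 3: T = 4.076e-19 / 1.367e-21 = 298.1 K

298.1


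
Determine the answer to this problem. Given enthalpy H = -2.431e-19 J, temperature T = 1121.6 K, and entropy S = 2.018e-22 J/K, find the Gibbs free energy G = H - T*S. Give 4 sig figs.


Step 1: T*S = 1121.6 * 2.018e-22 = 2.263e-19 J
Step 2: G = H - T*S = -2.431e-19 - 2.263e-19
Step 3: G = -4.694e-19 J

-4.694e-19


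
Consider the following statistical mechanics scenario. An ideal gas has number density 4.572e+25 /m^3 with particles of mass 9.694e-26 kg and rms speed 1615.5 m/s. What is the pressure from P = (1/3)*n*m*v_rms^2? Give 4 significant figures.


Step 1: v_rms^2 = 1615.5^2 = 2.61e+06
Step 2: n*m = 4.572e+25*9.694e-26 = 4.432
Step 3: P = (1/3)*4.432*2.61e+06 = 3.856e+06 Pa

3.856e+06


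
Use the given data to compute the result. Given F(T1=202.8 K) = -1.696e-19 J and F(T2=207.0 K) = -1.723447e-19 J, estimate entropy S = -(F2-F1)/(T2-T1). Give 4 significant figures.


Step 1: dF = F2 - F1 = -1.723447e-19 - (-1.696e-19) = -2.7447e-21 J
Step 2: dT = T2 - T1 = 207.0 - 202.8 = 4.2 K
Step 3: S = -dF/dT = -(-2.7447e-21)/4.2 = 6.535e-22 J/K

6.535e-22


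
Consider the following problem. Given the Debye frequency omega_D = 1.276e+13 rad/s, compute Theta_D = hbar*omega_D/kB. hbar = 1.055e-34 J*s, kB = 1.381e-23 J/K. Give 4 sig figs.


Step 1: hbar*omega_D = 1.055e-34 * 1.276e+13 = 1.346e-21 J
Step 2: Theta_D = 1.346e-21 / 1.381e-23
Step 3: Theta_D = 97.48 K

97.48


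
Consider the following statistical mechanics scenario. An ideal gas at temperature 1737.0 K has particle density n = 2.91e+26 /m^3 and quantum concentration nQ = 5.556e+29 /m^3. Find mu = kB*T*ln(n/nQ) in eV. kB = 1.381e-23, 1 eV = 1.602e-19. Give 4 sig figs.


Step 1: n/nQ = 2.91e+26/5.556e+29 = 0.0005238
Step 2: ln(n/nQ) = -7.554
Step 3: mu = kB*T*ln(n/nQ) = 2.399e-20*-7.554 = -1.812e-19 J
Step 4: Convert to eV: -1.812e-19/1.602e-19 = -1.131 eV

-1.131


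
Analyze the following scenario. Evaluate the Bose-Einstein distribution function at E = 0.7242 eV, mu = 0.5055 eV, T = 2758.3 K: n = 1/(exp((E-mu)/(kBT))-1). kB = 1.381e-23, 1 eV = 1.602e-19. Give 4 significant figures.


Step 1: (E - mu) = 0.2187 eV
Step 2: x = (E-mu)*eV/(kB*T) = 0.2187*1.602e-19/(1.381e-23*2758.3) = 0.9198
Step 3: exp(x) = 2.509
Step 4: n = 1/(exp(x)-1) = 0.6628

0.6628


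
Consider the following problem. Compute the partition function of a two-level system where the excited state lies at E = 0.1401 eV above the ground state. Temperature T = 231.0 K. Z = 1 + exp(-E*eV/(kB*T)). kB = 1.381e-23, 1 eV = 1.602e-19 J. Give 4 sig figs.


Step 1: Compute beta*E = E*eV/(kB*T) = 0.1401*1.602e-19/(1.381e-23*231.0) = 7.036
Step 2: exp(-beta*E) = exp(-7.036) = 0.0008801
Step 3: Z = 1 + 0.0008801 = 1.001

1.001


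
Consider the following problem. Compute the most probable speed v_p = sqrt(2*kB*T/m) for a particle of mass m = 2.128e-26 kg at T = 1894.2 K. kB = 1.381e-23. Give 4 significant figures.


Step 1: Numerator = 2*kB*T = 2*1.381e-23*1894.2 = 5.232e-20
Step 2: Ratio = 5.232e-20 / 2.128e-26 = 2.459e+06
Step 3: v_p = sqrt(2.459e+06) = 1568 m/s

1568


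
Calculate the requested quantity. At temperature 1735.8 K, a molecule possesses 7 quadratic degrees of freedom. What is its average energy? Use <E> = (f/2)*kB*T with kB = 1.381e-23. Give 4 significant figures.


Step 1: f/2 = 7/2 = 3.5
Step 2: kB*T = 1.381e-23 * 1735.8 = 2.397e-20
Step 3: <E> = 3.5 * 2.397e-20 = 8.39e-20 J

8.39e-20


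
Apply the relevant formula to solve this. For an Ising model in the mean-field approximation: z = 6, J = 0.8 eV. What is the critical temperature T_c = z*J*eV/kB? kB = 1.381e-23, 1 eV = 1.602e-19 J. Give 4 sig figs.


Step 1: z*J = 6*0.8 = 4.8 eV
Step 2: Convert to Joules: 4.8*1.602e-19 = 7.69e-19 J
Step 3: T_c = 7.69e-19 / 1.381e-23 = 5.568e+04 K

5.568e+04


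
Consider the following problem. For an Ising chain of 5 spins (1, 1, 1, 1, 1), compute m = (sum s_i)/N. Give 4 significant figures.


Step 1: Count up spins (+1): 5, down spins (-1): 0
Step 2: Total magnetization M = 5 - 0 = 5
Step 3: m = M/N = 5/5 = 1

1


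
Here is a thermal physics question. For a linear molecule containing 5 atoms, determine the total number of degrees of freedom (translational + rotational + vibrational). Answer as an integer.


Step 1: Translational DOF = 3
Step 2: Rotational DOF (linear) = 2
Step 3: Vibrational DOF = 3*5 - 5 = 10
Step 4: Total = 3 + 2 + 10 = 15

15


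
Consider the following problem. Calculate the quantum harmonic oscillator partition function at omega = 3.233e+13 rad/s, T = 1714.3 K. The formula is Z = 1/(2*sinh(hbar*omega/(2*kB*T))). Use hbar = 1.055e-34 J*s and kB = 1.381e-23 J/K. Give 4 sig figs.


Step 1: Compute x = hbar*omega/(kB*T) = 1.055e-34*3.233e+13/(1.381e-23*1714.3) = 0.1441
Step 2: x/2 = 0.07204
Step 3: sinh(x/2) = 0.0721
Step 4: Z = 1/(2*0.0721) = 6.935

6.935


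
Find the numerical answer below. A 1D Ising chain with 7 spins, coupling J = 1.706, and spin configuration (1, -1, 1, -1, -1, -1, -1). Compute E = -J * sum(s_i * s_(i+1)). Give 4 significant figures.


Step 1: Nearest-neighbor products: -1, -1, -1, 1, 1, 1
Step 2: Sum of products = 0
Step 3: E = -1.706 * 0 = 0

0


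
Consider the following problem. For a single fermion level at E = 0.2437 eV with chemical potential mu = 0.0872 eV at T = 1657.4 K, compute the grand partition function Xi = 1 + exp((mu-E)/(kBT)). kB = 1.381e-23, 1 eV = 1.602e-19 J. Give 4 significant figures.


Step 1: (mu - E) = 0.0872 - 0.2437 = -0.1565 eV
Step 2: x = (mu-E)*eV/(kB*T) = -0.1565*1.602e-19/(1.381e-23*1657.4) = -1.095
Step 3: exp(x) = 0.3344
Step 4: Xi = 1 + 0.3344 = 1.334

1.334


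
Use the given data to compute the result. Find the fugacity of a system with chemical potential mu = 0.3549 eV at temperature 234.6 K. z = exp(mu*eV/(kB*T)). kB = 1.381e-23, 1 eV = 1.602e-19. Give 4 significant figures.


Step 1: Convert mu to Joules: 0.3549*1.602e-19 = 5.685e-20 J
Step 2: kB*T = 1.381e-23*234.6 = 3.24e-21 J
Step 3: mu/(kB*T) = 17.55
Step 4: z = exp(17.55) = 4.182e+07

4.182e+07


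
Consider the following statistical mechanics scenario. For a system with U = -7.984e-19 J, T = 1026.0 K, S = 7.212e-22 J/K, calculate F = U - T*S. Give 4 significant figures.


Step 1: T*S = 1026.0 * 7.212e-22 = 7.4e-19 J
Step 2: F = U - T*S = -7.984e-19 - 7.4e-19
Step 3: F = -1.538e-18 J

-1.538e-18


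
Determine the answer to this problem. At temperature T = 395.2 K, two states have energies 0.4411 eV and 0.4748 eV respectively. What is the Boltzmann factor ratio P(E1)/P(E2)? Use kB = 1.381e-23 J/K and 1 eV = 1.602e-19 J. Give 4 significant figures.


Step 1: Compute energy difference dE = E1 - E2 = 0.4411 - 0.4748 = -0.0337 eV
Step 2: Convert to Joules: dE_J = -0.0337 * 1.602e-19 = -5.399e-21 J
Step 3: Compute exponent = -dE_J / (kB * T) = -(-5.399e-21) / (1.381e-23 * 395.2) = 0.9892
Step 4: P(E1)/P(E2) = exp(0.9892) = 2.689

2.689


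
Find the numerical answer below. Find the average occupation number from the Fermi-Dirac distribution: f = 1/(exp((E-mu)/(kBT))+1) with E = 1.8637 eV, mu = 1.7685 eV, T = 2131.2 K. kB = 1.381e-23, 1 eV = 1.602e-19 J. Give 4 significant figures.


Step 1: (E - mu) = 1.8637 - 1.7685 = 0.0952 eV
Step 2: Convert: (E-mu)*eV = 1.525e-20 J
Step 3: x = (E-mu)*eV/(kB*T) = 0.5182
Step 4: f = 1/(exp(0.5182)+1) = 0.3733

0.3733


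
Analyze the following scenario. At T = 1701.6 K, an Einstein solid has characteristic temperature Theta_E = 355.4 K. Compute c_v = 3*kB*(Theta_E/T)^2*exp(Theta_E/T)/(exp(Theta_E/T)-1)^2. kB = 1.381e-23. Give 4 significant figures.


Step 1: x = Theta_E/T = 355.4/1701.6 = 0.2089
Step 2: x^2 = 0.04362
Step 3: exp(x) = 1.232
Step 4: c_v = 3*1.381e-23*0.04362*1.232/(1.232-1)^2 = 4.128e-23

4.128e-23


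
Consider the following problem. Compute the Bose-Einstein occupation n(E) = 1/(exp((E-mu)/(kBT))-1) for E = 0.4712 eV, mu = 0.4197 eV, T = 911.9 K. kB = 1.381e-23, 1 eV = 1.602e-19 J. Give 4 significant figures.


Step 1: (E - mu) = 0.0515 eV
Step 2: x = (E-mu)*eV/(kB*T) = 0.0515*1.602e-19/(1.381e-23*911.9) = 0.6551
Step 3: exp(x) = 1.925
Step 4: n = 1/(exp(x)-1) = 1.081

1.081


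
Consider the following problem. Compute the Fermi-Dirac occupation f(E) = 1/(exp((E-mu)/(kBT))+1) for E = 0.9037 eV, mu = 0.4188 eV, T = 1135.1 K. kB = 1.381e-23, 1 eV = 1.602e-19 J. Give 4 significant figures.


Step 1: (E - mu) = 0.9037 - 0.4188 = 0.4849 eV
Step 2: Convert: (E-mu)*eV = 7.768e-20 J
Step 3: x = (E-mu)*eV/(kB*T) = 4.955
Step 4: f = 1/(exp(4.955)+1) = 0.006995

0.006995


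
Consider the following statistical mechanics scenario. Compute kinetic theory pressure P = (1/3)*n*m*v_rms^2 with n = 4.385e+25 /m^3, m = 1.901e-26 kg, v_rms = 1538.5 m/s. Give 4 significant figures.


Step 1: v_rms^2 = 1538.5^2 = 2.367e+06
Step 2: n*m = 4.385e+25*1.901e-26 = 0.8336
Step 3: P = (1/3)*0.8336*2.367e+06 = 6.577e+05 Pa

6.577e+05


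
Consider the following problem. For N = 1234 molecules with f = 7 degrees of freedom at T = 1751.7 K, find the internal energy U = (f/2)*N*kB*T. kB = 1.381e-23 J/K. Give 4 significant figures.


Step 1: f/2 = 7/2 = 3.5
Step 2: N*kB*T = 1234*1.381e-23*1751.7 = 2.985e-17
Step 3: U = 3.5 * 2.985e-17 = 1.045e-16 J

1.045e-16


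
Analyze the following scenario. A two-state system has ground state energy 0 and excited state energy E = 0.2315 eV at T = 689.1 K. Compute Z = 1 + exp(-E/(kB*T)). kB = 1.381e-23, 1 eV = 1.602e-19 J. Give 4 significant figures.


Step 1: Compute beta*E = E*eV/(kB*T) = 0.2315*1.602e-19/(1.381e-23*689.1) = 3.897
Step 2: exp(-beta*E) = exp(-3.897) = 0.0203
Step 3: Z = 1 + 0.0203 = 1.02

1.02


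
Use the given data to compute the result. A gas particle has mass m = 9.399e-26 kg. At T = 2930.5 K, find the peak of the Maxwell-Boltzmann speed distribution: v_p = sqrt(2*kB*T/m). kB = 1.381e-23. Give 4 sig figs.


Step 1: Numerator = 2*kB*T = 2*1.381e-23*2930.5 = 8.094e-20
Step 2: Ratio = 8.094e-20 / 9.399e-26 = 8.612e+05
Step 3: v_p = sqrt(8.612e+05) = 928 m/s

928


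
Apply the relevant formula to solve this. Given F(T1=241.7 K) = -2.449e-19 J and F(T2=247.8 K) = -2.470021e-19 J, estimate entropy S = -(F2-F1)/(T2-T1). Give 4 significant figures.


Step 1: dF = F2 - F1 = -2.470021e-19 - (-2.449e-19) = -2.1021e-21 J
Step 2: dT = T2 - T1 = 247.8 - 241.7 = 6.1 K
Step 3: S = -dF/dT = -(-2.1021e-21)/6.1 = 3.446e-22 J/K

3.446e-22


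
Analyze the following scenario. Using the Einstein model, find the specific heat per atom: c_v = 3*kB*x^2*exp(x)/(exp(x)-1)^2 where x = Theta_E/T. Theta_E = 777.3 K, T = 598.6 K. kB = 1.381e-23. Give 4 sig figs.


Step 1: x = Theta_E/T = 777.3/598.6 = 1.299
Step 2: x^2 = 1.686
Step 3: exp(x) = 3.664
Step 4: c_v = 3*1.381e-23*1.686*3.664/(3.664-1)^2 = 3.607e-23

3.607e-23


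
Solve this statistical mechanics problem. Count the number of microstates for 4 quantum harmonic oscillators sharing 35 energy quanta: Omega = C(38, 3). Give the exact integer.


Step 1: Use binomial coefficient C(38, 3)
Step 2: Numerator = 38! / 35!
Step 3: Denominator = 3!
Step 4: Omega = 8436

8436


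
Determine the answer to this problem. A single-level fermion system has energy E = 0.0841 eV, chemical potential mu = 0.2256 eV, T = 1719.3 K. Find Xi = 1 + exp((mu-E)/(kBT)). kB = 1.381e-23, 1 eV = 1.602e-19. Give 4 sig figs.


Step 1: (mu - E) = 0.2256 - 0.0841 = 0.1415 eV
Step 2: x = (mu-E)*eV/(kB*T) = 0.1415*1.602e-19/(1.381e-23*1719.3) = 0.9547
Step 3: exp(x) = 2.598
Step 4: Xi = 1 + 2.598 = 3.598

3.598


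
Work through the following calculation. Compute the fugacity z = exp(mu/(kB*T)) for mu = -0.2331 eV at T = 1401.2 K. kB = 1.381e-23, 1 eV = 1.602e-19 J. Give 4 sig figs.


Step 1: Convert mu to Joules: -0.2331*1.602e-19 = -3.734e-20 J
Step 2: kB*T = 1.381e-23*1401.2 = 1.935e-20 J
Step 3: mu/(kB*T) = -1.93
Step 4: z = exp(-1.93) = 0.1452

0.1452


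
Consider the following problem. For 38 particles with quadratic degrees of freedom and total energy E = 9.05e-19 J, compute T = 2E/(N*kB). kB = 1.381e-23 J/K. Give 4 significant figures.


Step 1: Numerator = 2*E = 2*9.05e-19 = 1.81e-18 J
Step 2: Denominator = N*kB = 38*1.381e-23 = 5.248e-22
Step 3: T = 1.81e-18 / 5.248e-22 = 3449 K

3449


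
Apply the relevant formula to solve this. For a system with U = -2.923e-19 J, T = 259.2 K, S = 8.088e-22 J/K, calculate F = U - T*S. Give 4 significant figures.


Step 1: T*S = 259.2 * 8.088e-22 = 2.096e-19 J
Step 2: F = U - T*S = -2.923e-19 - 2.096e-19
Step 3: F = -5.019e-19 J

-5.019e-19


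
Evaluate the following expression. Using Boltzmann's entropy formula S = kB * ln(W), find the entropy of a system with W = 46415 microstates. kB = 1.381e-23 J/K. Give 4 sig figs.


Step 1: ln(W) = ln(46415) = 10.75
Step 2: S = kB * ln(W) = 1.381e-23 * 10.75
Step 3: S = 1.484e-22 J/K

1.484e-22


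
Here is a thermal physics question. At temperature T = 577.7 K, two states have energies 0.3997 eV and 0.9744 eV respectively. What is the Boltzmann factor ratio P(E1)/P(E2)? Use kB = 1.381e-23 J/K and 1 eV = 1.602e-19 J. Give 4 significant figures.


Step 1: Compute energy difference dE = E1 - E2 = 0.3997 - 0.9744 = -0.5747 eV
Step 2: Convert to Joules: dE_J = -0.5747 * 1.602e-19 = -9.207e-20 J
Step 3: Compute exponent = -dE_J / (kB * T) = -(-9.207e-20) / (1.381e-23 * 577.7) = 11.54
Step 4: P(E1)/P(E2) = exp(11.54) = 1.027e+05

1.027e+05


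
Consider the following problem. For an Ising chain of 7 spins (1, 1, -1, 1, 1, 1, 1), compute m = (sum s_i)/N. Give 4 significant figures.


Step 1: Count up spins (+1): 6, down spins (-1): 1
Step 2: Total magnetization M = 6 - 1 = 5
Step 3: m = M/N = 5/7 = 0.7143

0.7143


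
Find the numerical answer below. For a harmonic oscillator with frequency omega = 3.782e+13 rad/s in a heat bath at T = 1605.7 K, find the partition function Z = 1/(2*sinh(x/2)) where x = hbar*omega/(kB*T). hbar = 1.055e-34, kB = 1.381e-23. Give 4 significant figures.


Step 1: Compute x = hbar*omega/(kB*T) = 1.055e-34*3.782e+13/(1.381e-23*1605.7) = 0.1799
Step 2: x/2 = 0.08997
Step 3: sinh(x/2) = 0.09009
Step 4: Z = 1/(2*0.09009) = 5.55

5.55


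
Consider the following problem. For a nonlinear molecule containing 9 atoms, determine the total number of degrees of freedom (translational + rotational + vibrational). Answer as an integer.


Step 1: Translational DOF = 3
Step 2: Rotational DOF (nonlinear) = 3
Step 3: Vibrational DOF = 3*9 - 6 = 21
Step 4: Total = 3 + 3 + 21 = 27

27


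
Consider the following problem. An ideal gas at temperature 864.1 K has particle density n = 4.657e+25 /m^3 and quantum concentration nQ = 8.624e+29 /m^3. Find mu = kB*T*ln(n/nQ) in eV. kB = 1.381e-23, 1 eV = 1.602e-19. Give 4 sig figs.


Step 1: n/nQ = 4.657e+25/8.624e+29 = 5.4e-05
Step 2: ln(n/nQ) = -9.827
Step 3: mu = kB*T*ln(n/nQ) = 1.193e-20*-9.827 = -1.173e-19 J
Step 4: Convert to eV: -1.173e-19/1.602e-19 = -0.732 eV

-0.732


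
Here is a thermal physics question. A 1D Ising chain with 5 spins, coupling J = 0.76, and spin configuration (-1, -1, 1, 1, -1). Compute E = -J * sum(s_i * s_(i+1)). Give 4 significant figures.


Step 1: Nearest-neighbor products: 1, -1, 1, -1
Step 2: Sum of products = 0
Step 3: E = -0.76 * 0 = 0

0


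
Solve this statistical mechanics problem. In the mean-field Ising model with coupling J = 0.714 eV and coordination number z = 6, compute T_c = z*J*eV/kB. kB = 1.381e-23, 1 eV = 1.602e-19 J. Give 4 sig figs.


Step 1: z*J = 6*0.714 = 4.284 eV
Step 2: Convert to Joules: 4.284*1.602e-19 = 6.863e-19 J
Step 3: T_c = 6.863e-19 / 1.381e-23 = 4.97e+04 K

4.97e+04


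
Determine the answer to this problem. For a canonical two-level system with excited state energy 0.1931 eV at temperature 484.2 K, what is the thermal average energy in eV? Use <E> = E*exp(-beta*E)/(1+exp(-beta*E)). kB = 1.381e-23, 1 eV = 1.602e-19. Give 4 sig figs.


Step 1: beta*E = 0.1931*1.602e-19/(1.381e-23*484.2) = 4.626
Step 2: exp(-beta*E) = 0.009792
Step 3: <E> = 0.1931*0.009792/(1+0.009792) = 0.001872 eV

0.001872


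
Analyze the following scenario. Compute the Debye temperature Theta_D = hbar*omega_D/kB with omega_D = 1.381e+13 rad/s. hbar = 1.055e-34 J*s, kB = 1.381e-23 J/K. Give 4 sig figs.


Step 1: hbar*omega_D = 1.055e-34 * 1.381e+13 = 1.457e-21 J
Step 2: Theta_D = 1.457e-21 / 1.381e-23
Step 3: Theta_D = 105.5 K

105.5


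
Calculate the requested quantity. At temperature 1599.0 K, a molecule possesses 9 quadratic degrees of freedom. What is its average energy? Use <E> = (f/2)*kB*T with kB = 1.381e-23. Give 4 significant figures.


Step 1: f/2 = 9/2 = 4.5
Step 2: kB*T = 1.381e-23 * 1599.0 = 2.208e-20
Step 3: <E> = 4.5 * 2.208e-20 = 9.937e-20 J

9.937e-20


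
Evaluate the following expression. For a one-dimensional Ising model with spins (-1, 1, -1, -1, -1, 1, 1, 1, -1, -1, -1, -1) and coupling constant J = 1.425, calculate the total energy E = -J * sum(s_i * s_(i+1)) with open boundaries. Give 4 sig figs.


Step 1: Nearest-neighbor products: -1, -1, 1, 1, -1, 1, 1, -1, 1, 1, 1
Step 2: Sum of products = 3
Step 3: E = -1.425 * 3 = -4.275

-4.275


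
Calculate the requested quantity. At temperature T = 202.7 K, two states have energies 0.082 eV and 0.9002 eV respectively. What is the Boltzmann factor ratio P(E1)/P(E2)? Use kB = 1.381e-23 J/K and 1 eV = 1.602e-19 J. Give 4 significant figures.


Step 1: Compute energy difference dE = E1 - E2 = 0.082 - 0.9002 = -0.8182 eV
Step 2: Convert to Joules: dE_J = -0.8182 * 1.602e-19 = -1.311e-19 J
Step 3: Compute exponent = -dE_J / (kB * T) = -(-1.311e-19) / (1.381e-23 * 202.7) = 46.82
Step 4: P(E1)/P(E2) = exp(46.82) = 2.166e+20

2.166e+20


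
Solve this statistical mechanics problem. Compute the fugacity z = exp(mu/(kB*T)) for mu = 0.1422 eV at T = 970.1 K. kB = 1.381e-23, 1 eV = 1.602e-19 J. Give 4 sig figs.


Step 1: Convert mu to Joules: 0.1422*1.602e-19 = 2.278e-20 J
Step 2: kB*T = 1.381e-23*970.1 = 1.34e-20 J
Step 3: mu/(kB*T) = 1.7
Step 4: z = exp(1.7) = 5.476

5.476


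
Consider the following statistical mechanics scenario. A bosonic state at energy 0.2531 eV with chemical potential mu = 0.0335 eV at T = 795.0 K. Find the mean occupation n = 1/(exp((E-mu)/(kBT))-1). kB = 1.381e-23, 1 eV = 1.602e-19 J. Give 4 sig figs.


Step 1: (E - mu) = 0.2196 eV
Step 2: x = (E-mu)*eV/(kB*T) = 0.2196*1.602e-19/(1.381e-23*795.0) = 3.204
Step 3: exp(x) = 24.64
Step 4: n = 1/(exp(x)-1) = 0.0423

0.0423


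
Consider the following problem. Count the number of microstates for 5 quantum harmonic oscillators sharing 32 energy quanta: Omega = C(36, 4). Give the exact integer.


Step 1: Use binomial coefficient C(36, 4)
Step 2: Numerator = 36! / 32!
Step 3: Denominator = 4!
Step 4: Omega = 58905

58905


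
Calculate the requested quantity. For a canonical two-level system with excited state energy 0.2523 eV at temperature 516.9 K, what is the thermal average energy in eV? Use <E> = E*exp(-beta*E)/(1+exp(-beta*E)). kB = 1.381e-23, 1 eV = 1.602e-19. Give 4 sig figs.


Step 1: beta*E = 0.2523*1.602e-19/(1.381e-23*516.9) = 5.662
Step 2: exp(-beta*E) = 0.003475
Step 3: <E> = 0.2523*0.003475/(1+0.003475) = 0.0008737 eV

0.0008737


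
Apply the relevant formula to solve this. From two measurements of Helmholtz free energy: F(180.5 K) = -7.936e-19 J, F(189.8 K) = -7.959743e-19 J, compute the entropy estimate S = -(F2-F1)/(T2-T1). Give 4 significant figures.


Step 1: dF = F2 - F1 = -7.959743e-19 - (-7.936e-19) = -2.3743e-21 J
Step 2: dT = T2 - T1 = 189.8 - 180.5 = 9.3 K
Step 3: S = -dF/dT = -(-2.3743e-21)/9.3 = 2.553e-22 J/K

2.553e-22


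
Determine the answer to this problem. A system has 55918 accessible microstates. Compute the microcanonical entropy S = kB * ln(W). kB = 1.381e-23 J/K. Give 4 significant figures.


Step 1: ln(W) = ln(55918) = 10.93
Step 2: S = kB * ln(W) = 1.381e-23 * 10.93
Step 3: S = 1.51e-22 J/K

1.51e-22


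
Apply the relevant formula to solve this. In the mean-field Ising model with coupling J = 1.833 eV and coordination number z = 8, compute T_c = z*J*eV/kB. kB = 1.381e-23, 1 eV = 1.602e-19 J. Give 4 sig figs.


Step 1: z*J = 8*1.833 = 14.66 eV
Step 2: Convert to Joules: 14.66*1.602e-19 = 2.349e-18 J
Step 3: T_c = 2.349e-18 / 1.381e-23 = 1.701e+05 K

1.701e+05


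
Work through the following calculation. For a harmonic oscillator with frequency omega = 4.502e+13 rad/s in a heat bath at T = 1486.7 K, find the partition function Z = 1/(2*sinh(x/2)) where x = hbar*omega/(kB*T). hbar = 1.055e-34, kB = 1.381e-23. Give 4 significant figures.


Step 1: Compute x = hbar*omega/(kB*T) = 1.055e-34*4.502e+13/(1.381e-23*1486.7) = 0.2313
Step 2: x/2 = 0.1157
Step 3: sinh(x/2) = 0.1159
Step 4: Z = 1/(2*0.1159) = 4.313

4.313


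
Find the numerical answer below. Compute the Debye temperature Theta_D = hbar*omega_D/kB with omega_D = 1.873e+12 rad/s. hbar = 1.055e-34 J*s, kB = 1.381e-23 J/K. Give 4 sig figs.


Step 1: hbar*omega_D = 1.055e-34 * 1.873e+12 = 1.976e-22 J
Step 2: Theta_D = 1.976e-22 / 1.381e-23
Step 3: Theta_D = 14.31 K

14.31


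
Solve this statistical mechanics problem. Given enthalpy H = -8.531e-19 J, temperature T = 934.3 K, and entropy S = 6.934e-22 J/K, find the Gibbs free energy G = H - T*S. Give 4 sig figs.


Step 1: T*S = 934.3 * 6.934e-22 = 6.478e-19 J
Step 2: G = H - T*S = -8.531e-19 - 6.478e-19
Step 3: G = -1.501e-18 J

-1.501e-18


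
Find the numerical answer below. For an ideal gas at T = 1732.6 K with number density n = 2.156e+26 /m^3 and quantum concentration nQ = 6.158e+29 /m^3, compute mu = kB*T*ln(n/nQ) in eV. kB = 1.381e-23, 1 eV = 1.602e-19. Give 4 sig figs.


Step 1: n/nQ = 2.156e+26/6.158e+29 = 0.0003501
Step 2: ln(n/nQ) = -7.957
Step 3: mu = kB*T*ln(n/nQ) = 2.393e-20*-7.957 = -1.904e-19 J
Step 4: Convert to eV: -1.904e-19/1.602e-19 = -1.188 eV

-1.188


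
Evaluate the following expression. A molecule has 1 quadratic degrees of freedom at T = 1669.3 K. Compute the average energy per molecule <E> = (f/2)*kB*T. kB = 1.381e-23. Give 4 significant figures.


Step 1: f/2 = 1/2 = 0.5
Step 2: kB*T = 1.381e-23 * 1669.3 = 2.305e-20
Step 3: <E> = 0.5 * 2.305e-20 = 1.153e-20 J

1.153e-20


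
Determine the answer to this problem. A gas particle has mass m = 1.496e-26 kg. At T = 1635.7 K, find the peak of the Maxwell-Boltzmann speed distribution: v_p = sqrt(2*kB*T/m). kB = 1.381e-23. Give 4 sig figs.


Step 1: Numerator = 2*kB*T = 2*1.381e-23*1635.7 = 4.518e-20
Step 2: Ratio = 4.518e-20 / 1.496e-26 = 3.02e+06
Step 3: v_p = sqrt(3.02e+06) = 1738 m/s

1738


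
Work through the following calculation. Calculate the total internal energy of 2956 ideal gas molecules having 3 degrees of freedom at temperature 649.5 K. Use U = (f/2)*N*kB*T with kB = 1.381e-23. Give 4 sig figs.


Step 1: f/2 = 3/2 = 1.5
Step 2: N*kB*T = 2956*1.381e-23*649.5 = 2.651e-17
Step 3: U = 1.5 * 2.651e-17 = 3.977e-17 J

3.977e-17


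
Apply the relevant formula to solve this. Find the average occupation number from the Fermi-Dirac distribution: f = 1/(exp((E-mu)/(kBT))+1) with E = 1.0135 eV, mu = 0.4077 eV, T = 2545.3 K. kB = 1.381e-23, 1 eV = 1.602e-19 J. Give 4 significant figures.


Step 1: (E - mu) = 1.0135 - 0.4077 = 0.6058 eV
Step 2: Convert: (E-mu)*eV = 9.705e-20 J
Step 3: x = (E-mu)*eV/(kB*T) = 2.761
Step 4: f = 1/(exp(2.761)+1) = 0.05947

0.05947


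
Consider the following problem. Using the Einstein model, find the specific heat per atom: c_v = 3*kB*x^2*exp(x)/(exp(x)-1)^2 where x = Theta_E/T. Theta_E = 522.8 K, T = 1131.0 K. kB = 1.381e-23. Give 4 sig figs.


Step 1: x = Theta_E/T = 522.8/1131.0 = 0.4622
Step 2: x^2 = 0.2137
Step 3: exp(x) = 1.588
Step 4: c_v = 3*1.381e-23*0.2137*1.588/(1.588-1)^2 = 4.07e-23

4.07e-23


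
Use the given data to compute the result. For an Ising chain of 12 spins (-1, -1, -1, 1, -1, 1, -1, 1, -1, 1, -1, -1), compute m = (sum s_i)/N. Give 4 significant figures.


Step 1: Count up spins (+1): 4, down spins (-1): 8
Step 2: Total magnetization M = 4 - 8 = -4
Step 3: m = M/N = -4/12 = -0.3333

-0.3333


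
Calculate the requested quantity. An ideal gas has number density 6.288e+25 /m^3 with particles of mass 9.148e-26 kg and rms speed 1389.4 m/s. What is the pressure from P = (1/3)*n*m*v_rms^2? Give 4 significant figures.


Step 1: v_rms^2 = 1389.4^2 = 1.93e+06
Step 2: n*m = 6.288e+25*9.148e-26 = 5.752
Step 3: P = (1/3)*5.752*1.93e+06 = 3.701e+06 Pa

3.701e+06


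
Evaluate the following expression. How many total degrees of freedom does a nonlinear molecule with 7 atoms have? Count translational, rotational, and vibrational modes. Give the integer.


Step 1: Translational DOF = 3
Step 2: Rotational DOF (nonlinear) = 3
Step 3: Vibrational DOF = 3*7 - 6 = 15
Step 4: Total = 3 + 3 + 15 = 21

21


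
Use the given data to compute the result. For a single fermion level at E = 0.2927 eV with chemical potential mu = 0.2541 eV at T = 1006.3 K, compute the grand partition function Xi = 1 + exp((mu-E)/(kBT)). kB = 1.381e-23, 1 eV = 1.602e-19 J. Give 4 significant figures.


Step 1: (mu - E) = 0.2541 - 0.2927 = -0.0386 eV
Step 2: x = (mu-E)*eV/(kB*T) = -0.0386*1.602e-19/(1.381e-23*1006.3) = -0.445
Step 3: exp(x) = 0.6408
Step 4: Xi = 1 + 0.6408 = 1.641

1.641


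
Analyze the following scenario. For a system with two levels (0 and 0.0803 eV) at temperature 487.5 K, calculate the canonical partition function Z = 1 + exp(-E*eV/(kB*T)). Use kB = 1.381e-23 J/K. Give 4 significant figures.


Step 1: Compute beta*E = E*eV/(kB*T) = 0.0803*1.602e-19/(1.381e-23*487.5) = 1.911
Step 2: exp(-beta*E) = exp(-1.911) = 0.148
Step 3: Z = 1 + 0.148 = 1.148

1.148


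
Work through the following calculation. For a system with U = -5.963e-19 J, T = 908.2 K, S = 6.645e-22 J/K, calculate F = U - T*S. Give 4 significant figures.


Step 1: T*S = 908.2 * 6.645e-22 = 6.035e-19 J
Step 2: F = U - T*S = -5.963e-19 - 6.035e-19
Step 3: F = -1.2e-18 J

-1.2e-18


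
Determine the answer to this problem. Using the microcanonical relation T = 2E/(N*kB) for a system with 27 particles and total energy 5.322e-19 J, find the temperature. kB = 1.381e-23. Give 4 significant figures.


Step 1: Numerator = 2*E = 2*5.322e-19 = 1.064e-18 J
Step 2: Denominator = N*kB = 27*1.381e-23 = 3.729e-22
Step 3: T = 1.064e-18 / 3.729e-22 = 2855 K

2855


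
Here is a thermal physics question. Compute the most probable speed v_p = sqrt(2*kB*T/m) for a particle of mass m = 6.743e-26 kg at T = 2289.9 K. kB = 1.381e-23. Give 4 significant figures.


Step 1: Numerator = 2*kB*T = 2*1.381e-23*2289.9 = 6.325e-20
Step 2: Ratio = 6.325e-20 / 6.743e-26 = 9.38e+05
Step 3: v_p = sqrt(9.38e+05) = 968.5 m/s

968.5


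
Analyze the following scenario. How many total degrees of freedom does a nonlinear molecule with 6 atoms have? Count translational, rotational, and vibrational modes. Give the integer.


Step 1: Translational DOF = 3
Step 2: Rotational DOF (nonlinear) = 3
Step 3: Vibrational DOF = 3*6 - 6 = 12
Step 4: Total = 3 + 3 + 12 = 18

18


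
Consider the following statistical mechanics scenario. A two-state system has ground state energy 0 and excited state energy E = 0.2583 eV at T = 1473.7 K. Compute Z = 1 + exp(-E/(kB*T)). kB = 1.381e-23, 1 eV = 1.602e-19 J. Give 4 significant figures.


Step 1: Compute beta*E = E*eV/(kB*T) = 0.2583*1.602e-19/(1.381e-23*1473.7) = 2.033
Step 2: exp(-beta*E) = exp(-2.033) = 0.1309
Step 3: Z = 1 + 0.1309 = 1.131

1.131


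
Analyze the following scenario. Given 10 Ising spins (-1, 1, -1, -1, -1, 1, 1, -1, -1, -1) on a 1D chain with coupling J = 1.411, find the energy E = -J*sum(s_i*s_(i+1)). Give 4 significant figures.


Step 1: Nearest-neighbor products: -1, -1, 1, 1, -1, 1, -1, 1, 1
Step 2: Sum of products = 1
Step 3: E = -1.411 * 1 = -1.411

-1.411


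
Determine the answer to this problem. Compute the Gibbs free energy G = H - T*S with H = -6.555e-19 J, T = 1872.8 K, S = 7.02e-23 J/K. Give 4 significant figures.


Step 1: T*S = 1872.8 * 7.02e-23 = 1.315e-19 J
Step 2: G = H - T*S = -6.555e-19 - 1.315e-19
Step 3: G = -7.87e-19 J

-7.87e-19


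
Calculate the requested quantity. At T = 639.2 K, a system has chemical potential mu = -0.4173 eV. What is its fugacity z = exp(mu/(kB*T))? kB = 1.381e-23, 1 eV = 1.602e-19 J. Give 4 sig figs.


Step 1: Convert mu to Joules: -0.4173*1.602e-19 = -6.685e-20 J
Step 2: kB*T = 1.381e-23*639.2 = 8.827e-21 J
Step 3: mu/(kB*T) = -7.573
Step 4: z = exp(-7.573) = 0.000514

0.000514


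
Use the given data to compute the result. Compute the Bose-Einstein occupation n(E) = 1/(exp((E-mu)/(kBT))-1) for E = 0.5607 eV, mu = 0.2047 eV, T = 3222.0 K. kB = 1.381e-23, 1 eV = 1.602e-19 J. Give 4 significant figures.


Step 1: (E - mu) = 0.356 eV
Step 2: x = (E-mu)*eV/(kB*T) = 0.356*1.602e-19/(1.381e-23*3222.0) = 1.282
Step 3: exp(x) = 3.603
Step 4: n = 1/(exp(x)-1) = 0.3842

0.3842


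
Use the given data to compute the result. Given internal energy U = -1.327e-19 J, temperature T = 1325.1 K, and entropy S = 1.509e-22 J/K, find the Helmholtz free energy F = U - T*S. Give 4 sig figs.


Step 1: T*S = 1325.1 * 1.509e-22 = 2e-19 J
Step 2: F = U - T*S = -1.327e-19 - 2e-19
Step 3: F = -3.327e-19 J

-3.327e-19


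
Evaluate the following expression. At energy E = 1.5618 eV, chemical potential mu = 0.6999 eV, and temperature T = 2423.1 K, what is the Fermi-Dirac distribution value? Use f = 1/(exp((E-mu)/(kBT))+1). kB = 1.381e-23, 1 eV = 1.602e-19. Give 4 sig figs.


Step 1: (E - mu) = 1.5618 - 0.6999 = 0.8619 eV
Step 2: Convert: (E-mu)*eV = 1.381e-19 J
Step 3: x = (E-mu)*eV/(kB*T) = 4.126
Step 4: f = 1/(exp(4.126)+1) = 0.01589

0.01589


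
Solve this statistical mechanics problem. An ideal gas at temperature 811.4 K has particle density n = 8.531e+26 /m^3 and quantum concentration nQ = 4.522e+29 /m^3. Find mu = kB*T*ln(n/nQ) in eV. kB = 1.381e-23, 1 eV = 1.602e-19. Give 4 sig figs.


Step 1: n/nQ = 8.531e+26/4.522e+29 = 0.001887
Step 2: ln(n/nQ) = -6.273
Step 3: mu = kB*T*ln(n/nQ) = 1.121e-20*-6.273 = -7.029e-20 J
Step 4: Convert to eV: -7.029e-20/1.602e-19 = -0.4388 eV

-0.4388


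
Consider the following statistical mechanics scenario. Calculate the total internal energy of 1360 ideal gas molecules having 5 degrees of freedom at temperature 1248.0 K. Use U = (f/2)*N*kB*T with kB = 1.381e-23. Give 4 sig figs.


Step 1: f/2 = 5/2 = 2.5
Step 2: N*kB*T = 1360*1.381e-23*1248.0 = 2.344e-17
Step 3: U = 2.5 * 2.344e-17 = 5.86e-17 J

5.86e-17


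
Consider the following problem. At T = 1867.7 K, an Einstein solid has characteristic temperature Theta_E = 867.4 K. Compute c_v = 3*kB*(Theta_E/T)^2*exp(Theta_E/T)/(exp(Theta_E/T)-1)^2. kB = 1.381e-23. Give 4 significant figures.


Step 1: x = Theta_E/T = 867.4/1867.7 = 0.4644
Step 2: x^2 = 0.2157
Step 3: exp(x) = 1.591
Step 4: c_v = 3*1.381e-23*0.2157*1.591/(1.591-1)^2 = 4.069e-23

4.069e-23


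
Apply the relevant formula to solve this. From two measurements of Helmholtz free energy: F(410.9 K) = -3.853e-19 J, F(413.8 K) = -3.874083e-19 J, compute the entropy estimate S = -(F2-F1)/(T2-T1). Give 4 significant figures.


Step 1: dF = F2 - F1 = -3.874083e-19 - (-3.853e-19) = -2.1083e-21 J
Step 2: dT = T2 - T1 = 413.8 - 410.9 = 2.9 K
Step 3: S = -dF/dT = -(-2.1083e-21)/2.9 = 7.27e-22 J/K

7.27e-22


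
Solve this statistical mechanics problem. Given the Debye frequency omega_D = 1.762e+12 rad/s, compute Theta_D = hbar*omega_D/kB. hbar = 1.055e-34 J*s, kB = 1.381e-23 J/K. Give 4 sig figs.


Step 1: hbar*omega_D = 1.055e-34 * 1.762e+12 = 1.859e-22 J
Step 2: Theta_D = 1.859e-22 / 1.381e-23
Step 3: Theta_D = 13.46 K

13.46


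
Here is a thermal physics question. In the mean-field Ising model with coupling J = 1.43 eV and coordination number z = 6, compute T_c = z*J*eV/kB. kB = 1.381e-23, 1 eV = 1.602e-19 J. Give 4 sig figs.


Step 1: z*J = 6*1.43 = 8.58 eV
Step 2: Convert to Joules: 8.58*1.602e-19 = 1.375e-18 J
Step 3: T_c = 1.375e-18 / 1.381e-23 = 9.953e+04 K

9.953e+04


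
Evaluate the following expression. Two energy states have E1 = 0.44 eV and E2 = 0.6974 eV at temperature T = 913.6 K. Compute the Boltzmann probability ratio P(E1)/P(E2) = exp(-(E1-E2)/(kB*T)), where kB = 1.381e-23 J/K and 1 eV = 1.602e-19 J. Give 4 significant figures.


Step 1: Compute energy difference dE = E1 - E2 = 0.44 - 0.6974 = -0.2574 eV
Step 2: Convert to Joules: dE_J = -0.2574 * 1.602e-19 = -4.124e-20 J
Step 3: Compute exponent = -dE_J / (kB * T) = -(-4.124e-20) / (1.381e-23 * 913.6) = 3.268
Step 4: P(E1)/P(E2) = exp(3.268) = 26.27

26.27


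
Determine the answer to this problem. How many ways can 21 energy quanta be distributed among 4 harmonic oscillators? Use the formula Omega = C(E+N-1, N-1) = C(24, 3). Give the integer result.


Step 1: Use binomial coefficient C(24, 3)
Step 2: Numerator = 24! / 21!
Step 3: Denominator = 3!
Step 4: Omega = 2024

2024


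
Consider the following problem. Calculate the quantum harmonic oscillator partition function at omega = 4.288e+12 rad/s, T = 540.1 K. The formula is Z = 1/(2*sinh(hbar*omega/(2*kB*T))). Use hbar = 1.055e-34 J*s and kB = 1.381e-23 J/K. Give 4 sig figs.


Step 1: Compute x = hbar*omega/(kB*T) = 1.055e-34*4.288e+12/(1.381e-23*540.1) = 0.06065
Step 2: x/2 = 0.03033
Step 3: sinh(x/2) = 0.03033
Step 4: Z = 1/(2*0.03033) = 16.49

16.49


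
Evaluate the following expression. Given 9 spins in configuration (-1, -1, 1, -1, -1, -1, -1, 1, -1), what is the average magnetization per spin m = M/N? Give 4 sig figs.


Step 1: Count up spins (+1): 2, down spins (-1): 7
Step 2: Total magnetization M = 2 - 7 = -5
Step 3: m = M/N = -5/9 = -0.5556

-0.5556


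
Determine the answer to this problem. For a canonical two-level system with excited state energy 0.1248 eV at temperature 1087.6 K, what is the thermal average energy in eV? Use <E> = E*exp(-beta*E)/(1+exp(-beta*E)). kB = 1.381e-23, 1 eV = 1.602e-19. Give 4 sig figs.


Step 1: beta*E = 0.1248*1.602e-19/(1.381e-23*1087.6) = 1.331
Step 2: exp(-beta*E) = 0.2642
Step 3: <E> = 0.1248*0.2642/(1+0.2642) = 0.02608 eV

0.02608


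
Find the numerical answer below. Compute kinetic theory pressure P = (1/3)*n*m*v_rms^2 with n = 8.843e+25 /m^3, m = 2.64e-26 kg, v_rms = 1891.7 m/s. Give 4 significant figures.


Step 1: v_rms^2 = 1891.7^2 = 3.579e+06
Step 2: n*m = 8.843e+25*2.64e-26 = 2.335
Step 3: P = (1/3)*2.335*3.579e+06 = 2.785e+06 Pa

2.785e+06


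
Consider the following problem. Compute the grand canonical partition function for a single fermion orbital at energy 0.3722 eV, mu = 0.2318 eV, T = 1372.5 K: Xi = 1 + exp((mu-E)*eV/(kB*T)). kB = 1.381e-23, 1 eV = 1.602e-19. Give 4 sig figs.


Step 1: (mu - E) = 0.2318 - 0.3722 = -0.1404 eV
Step 2: x = (mu-E)*eV/(kB*T) = -0.1404*1.602e-19/(1.381e-23*1372.5) = -1.187
Step 3: exp(x) = 0.3052
Step 4: Xi = 1 + 0.3052 = 1.305

1.305


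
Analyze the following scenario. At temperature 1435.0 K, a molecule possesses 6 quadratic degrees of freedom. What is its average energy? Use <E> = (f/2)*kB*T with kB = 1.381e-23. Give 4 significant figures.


Step 1: f/2 = 6/2 = 3
Step 2: kB*T = 1.381e-23 * 1435.0 = 1.982e-20
Step 3: <E> = 3 * 1.982e-20 = 5.945e-20 J

5.945e-20


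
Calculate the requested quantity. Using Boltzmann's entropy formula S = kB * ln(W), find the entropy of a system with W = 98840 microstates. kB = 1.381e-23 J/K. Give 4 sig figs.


Step 1: ln(W) = ln(98840) = 11.5
Step 2: S = kB * ln(W) = 1.381e-23 * 11.5
Step 3: S = 1.588e-22 J/K

1.588e-22


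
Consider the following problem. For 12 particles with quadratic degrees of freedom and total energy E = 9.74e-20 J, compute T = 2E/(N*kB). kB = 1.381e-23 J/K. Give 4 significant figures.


Step 1: Numerator = 2*E = 2*9.74e-20 = 1.948e-19 J
Step 2: Denominator = N*kB = 12*1.381e-23 = 1.657e-22
Step 3: T = 1.948e-19 / 1.657e-22 = 1175 K

1175


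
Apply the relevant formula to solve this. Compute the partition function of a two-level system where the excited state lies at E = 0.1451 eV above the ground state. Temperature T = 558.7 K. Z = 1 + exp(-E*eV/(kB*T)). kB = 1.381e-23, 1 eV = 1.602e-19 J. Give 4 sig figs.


Step 1: Compute beta*E = E*eV/(kB*T) = 0.1451*1.602e-19/(1.381e-23*558.7) = 3.013
Step 2: exp(-beta*E) = exp(-3.013) = 0.04916
Step 3: Z = 1 + 0.04916 = 1.049

1.049


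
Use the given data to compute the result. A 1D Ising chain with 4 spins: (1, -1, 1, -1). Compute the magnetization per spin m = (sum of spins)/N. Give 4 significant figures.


Step 1: Count up spins (+1): 2, down spins (-1): 2
Step 2: Total magnetization M = 2 - 2 = 0
Step 3: m = M/N = 0/4 = 0

0


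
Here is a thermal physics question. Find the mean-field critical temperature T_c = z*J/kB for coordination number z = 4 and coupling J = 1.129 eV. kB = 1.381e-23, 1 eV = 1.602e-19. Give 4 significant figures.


Step 1: z*J = 4*1.129 = 4.516 eV
Step 2: Convert to Joules: 4.516*1.602e-19 = 7.235e-19 J
Step 3: T_c = 7.235e-19 / 1.381e-23 = 5.239e+04 K

5.239e+04


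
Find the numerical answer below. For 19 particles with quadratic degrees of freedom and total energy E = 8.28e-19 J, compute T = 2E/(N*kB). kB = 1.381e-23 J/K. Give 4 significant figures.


Step 1: Numerator = 2*E = 2*8.28e-19 = 1.656e-18 J
Step 2: Denominator = N*kB = 19*1.381e-23 = 2.624e-22
Step 3: T = 1.656e-18 / 2.624e-22 = 6311 K

6311


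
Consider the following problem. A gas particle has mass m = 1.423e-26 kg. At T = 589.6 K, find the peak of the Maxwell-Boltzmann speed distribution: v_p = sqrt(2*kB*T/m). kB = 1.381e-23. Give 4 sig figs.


Step 1: Numerator = 2*kB*T = 2*1.381e-23*589.6 = 1.628e-20
Step 2: Ratio = 1.628e-20 / 1.423e-26 = 1.144e+06
Step 3: v_p = sqrt(1.144e+06) = 1070 m/s

1070


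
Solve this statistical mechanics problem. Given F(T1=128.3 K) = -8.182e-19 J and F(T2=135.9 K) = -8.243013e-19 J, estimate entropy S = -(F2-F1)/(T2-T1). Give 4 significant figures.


Step 1: dF = F2 - F1 = -8.243013e-19 - (-8.182e-19) = -6.1013e-21 J
Step 2: dT = T2 - T1 = 135.9 - 128.3 = 7.6 K
Step 3: S = -dF/dT = -(-6.1013e-21)/7.6 = 8.028e-22 J/K

8.028e-22


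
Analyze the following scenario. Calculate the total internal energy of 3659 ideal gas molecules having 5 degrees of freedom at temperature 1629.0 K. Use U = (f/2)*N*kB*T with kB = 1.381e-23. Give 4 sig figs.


Step 1: f/2 = 5/2 = 2.5
Step 2: N*kB*T = 3659*1.381e-23*1629.0 = 8.231e-17
Step 3: U = 2.5 * 8.231e-17 = 2.058e-16 J

2.058e-16


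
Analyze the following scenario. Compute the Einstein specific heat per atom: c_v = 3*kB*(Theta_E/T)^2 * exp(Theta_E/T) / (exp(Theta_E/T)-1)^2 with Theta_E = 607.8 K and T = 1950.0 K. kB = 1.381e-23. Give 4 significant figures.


Step 1: x = Theta_E/T = 607.8/1950.0 = 0.3117
Step 2: x^2 = 0.09715
Step 3: exp(x) = 1.366
Step 4: c_v = 3*1.381e-23*0.09715*1.366/(1.366-1)^2 = 4.11e-23

4.11e-23


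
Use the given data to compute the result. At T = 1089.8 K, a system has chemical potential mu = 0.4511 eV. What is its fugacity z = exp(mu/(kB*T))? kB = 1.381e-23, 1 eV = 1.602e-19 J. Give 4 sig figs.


Step 1: Convert mu to Joules: 0.4511*1.602e-19 = 7.227e-20 J
Step 2: kB*T = 1.381e-23*1089.8 = 1.505e-20 J
Step 3: mu/(kB*T) = 4.802
Step 4: z = exp(4.802) = 121.7

121.7


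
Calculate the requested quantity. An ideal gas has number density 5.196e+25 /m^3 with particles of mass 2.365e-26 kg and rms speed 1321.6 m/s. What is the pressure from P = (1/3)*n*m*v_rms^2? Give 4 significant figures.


Step 1: v_rms^2 = 1321.6^2 = 1.747e+06
Step 2: n*m = 5.196e+25*2.365e-26 = 1.229
Step 3: P = (1/3)*1.229*1.747e+06 = 7.154e+05 Pa

7.154e+05
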